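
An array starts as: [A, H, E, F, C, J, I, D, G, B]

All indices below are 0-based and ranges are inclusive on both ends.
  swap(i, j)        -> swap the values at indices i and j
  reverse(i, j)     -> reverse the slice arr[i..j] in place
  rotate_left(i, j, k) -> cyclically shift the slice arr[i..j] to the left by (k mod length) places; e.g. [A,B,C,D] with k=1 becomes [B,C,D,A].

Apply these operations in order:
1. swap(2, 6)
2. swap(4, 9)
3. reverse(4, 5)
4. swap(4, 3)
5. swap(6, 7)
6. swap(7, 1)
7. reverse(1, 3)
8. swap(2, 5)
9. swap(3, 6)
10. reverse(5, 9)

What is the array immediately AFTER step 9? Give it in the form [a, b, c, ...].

After 1 (swap(2, 6)): [A, H, I, F, C, J, E, D, G, B]
After 2 (swap(4, 9)): [A, H, I, F, B, J, E, D, G, C]
After 3 (reverse(4, 5)): [A, H, I, F, J, B, E, D, G, C]
After 4 (swap(4, 3)): [A, H, I, J, F, B, E, D, G, C]
After 5 (swap(6, 7)): [A, H, I, J, F, B, D, E, G, C]
After 6 (swap(7, 1)): [A, E, I, J, F, B, D, H, G, C]
After 7 (reverse(1, 3)): [A, J, I, E, F, B, D, H, G, C]
After 8 (swap(2, 5)): [A, J, B, E, F, I, D, H, G, C]
After 9 (swap(3, 6)): [A, J, B, D, F, I, E, H, G, C]

Answer: [A, J, B, D, F, I, E, H, G, C]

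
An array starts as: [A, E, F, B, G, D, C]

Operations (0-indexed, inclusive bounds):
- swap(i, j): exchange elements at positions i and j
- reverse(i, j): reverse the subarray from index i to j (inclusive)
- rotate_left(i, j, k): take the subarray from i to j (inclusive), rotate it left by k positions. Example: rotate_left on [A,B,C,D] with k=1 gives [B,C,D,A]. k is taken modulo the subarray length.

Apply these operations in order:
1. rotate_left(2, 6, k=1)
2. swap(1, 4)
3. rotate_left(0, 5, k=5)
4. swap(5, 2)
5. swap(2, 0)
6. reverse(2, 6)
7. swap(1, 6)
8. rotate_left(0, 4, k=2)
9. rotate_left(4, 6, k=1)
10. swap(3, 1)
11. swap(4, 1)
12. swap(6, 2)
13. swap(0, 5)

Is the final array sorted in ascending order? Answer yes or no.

Answer: yes

Derivation:
After 1 (rotate_left(2, 6, k=1)): [A, E, B, G, D, C, F]
After 2 (swap(1, 4)): [A, D, B, G, E, C, F]
After 3 (rotate_left(0, 5, k=5)): [C, A, D, B, G, E, F]
After 4 (swap(5, 2)): [C, A, E, B, G, D, F]
After 5 (swap(2, 0)): [E, A, C, B, G, D, F]
After 6 (reverse(2, 6)): [E, A, F, D, G, B, C]
After 7 (swap(1, 6)): [E, C, F, D, G, B, A]
After 8 (rotate_left(0, 4, k=2)): [F, D, G, E, C, B, A]
After 9 (rotate_left(4, 6, k=1)): [F, D, G, E, B, A, C]
After 10 (swap(3, 1)): [F, E, G, D, B, A, C]
After 11 (swap(4, 1)): [F, B, G, D, E, A, C]
After 12 (swap(6, 2)): [F, B, C, D, E, A, G]
After 13 (swap(0, 5)): [A, B, C, D, E, F, G]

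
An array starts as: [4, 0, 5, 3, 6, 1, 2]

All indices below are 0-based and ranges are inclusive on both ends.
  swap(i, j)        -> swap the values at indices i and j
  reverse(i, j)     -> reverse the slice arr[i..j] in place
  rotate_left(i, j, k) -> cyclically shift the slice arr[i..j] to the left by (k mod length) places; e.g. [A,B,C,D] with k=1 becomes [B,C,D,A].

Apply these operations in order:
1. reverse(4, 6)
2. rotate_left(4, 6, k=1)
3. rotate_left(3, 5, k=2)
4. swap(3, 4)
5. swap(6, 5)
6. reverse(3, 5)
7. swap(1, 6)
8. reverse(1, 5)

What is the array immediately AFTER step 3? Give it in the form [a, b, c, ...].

Answer: [4, 0, 5, 6, 3, 1, 2]

Derivation:
After 1 (reverse(4, 6)): [4, 0, 5, 3, 2, 1, 6]
After 2 (rotate_left(4, 6, k=1)): [4, 0, 5, 3, 1, 6, 2]
After 3 (rotate_left(3, 5, k=2)): [4, 0, 5, 6, 3, 1, 2]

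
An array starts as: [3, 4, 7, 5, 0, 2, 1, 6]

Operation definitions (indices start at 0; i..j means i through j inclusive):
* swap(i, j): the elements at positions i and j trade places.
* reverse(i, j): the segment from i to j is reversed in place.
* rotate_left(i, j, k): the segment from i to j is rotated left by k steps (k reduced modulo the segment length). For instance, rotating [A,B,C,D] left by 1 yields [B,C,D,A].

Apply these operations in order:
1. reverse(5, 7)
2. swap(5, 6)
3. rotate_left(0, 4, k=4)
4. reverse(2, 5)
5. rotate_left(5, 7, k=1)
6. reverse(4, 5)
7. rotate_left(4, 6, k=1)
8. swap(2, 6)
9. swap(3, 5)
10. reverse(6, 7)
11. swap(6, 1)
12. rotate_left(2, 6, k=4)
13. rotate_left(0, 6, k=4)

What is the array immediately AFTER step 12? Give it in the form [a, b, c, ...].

After 1 (reverse(5, 7)): [3, 4, 7, 5, 0, 6, 1, 2]
After 2 (swap(5, 6)): [3, 4, 7, 5, 0, 1, 6, 2]
After 3 (rotate_left(0, 4, k=4)): [0, 3, 4, 7, 5, 1, 6, 2]
After 4 (reverse(2, 5)): [0, 3, 1, 5, 7, 4, 6, 2]
After 5 (rotate_left(5, 7, k=1)): [0, 3, 1, 5, 7, 6, 2, 4]
After 6 (reverse(4, 5)): [0, 3, 1, 5, 6, 7, 2, 4]
After 7 (rotate_left(4, 6, k=1)): [0, 3, 1, 5, 7, 2, 6, 4]
After 8 (swap(2, 6)): [0, 3, 6, 5, 7, 2, 1, 4]
After 9 (swap(3, 5)): [0, 3, 6, 2, 7, 5, 1, 4]
After 10 (reverse(6, 7)): [0, 3, 6, 2, 7, 5, 4, 1]
After 11 (swap(6, 1)): [0, 4, 6, 2, 7, 5, 3, 1]
After 12 (rotate_left(2, 6, k=4)): [0, 4, 3, 6, 2, 7, 5, 1]

Answer: [0, 4, 3, 6, 2, 7, 5, 1]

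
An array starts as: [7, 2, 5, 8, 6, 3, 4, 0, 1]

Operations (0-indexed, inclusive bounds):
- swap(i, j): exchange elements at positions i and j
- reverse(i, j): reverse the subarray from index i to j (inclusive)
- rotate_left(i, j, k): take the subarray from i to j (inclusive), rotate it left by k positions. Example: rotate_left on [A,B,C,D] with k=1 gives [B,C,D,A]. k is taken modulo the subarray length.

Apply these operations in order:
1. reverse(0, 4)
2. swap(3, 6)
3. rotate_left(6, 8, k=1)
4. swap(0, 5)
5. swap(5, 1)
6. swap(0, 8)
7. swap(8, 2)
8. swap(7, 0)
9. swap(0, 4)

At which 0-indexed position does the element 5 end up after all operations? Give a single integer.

Answer: 8

Derivation:
After 1 (reverse(0, 4)): [6, 8, 5, 2, 7, 3, 4, 0, 1]
After 2 (swap(3, 6)): [6, 8, 5, 4, 7, 3, 2, 0, 1]
After 3 (rotate_left(6, 8, k=1)): [6, 8, 5, 4, 7, 3, 0, 1, 2]
After 4 (swap(0, 5)): [3, 8, 5, 4, 7, 6, 0, 1, 2]
After 5 (swap(5, 1)): [3, 6, 5, 4, 7, 8, 0, 1, 2]
After 6 (swap(0, 8)): [2, 6, 5, 4, 7, 8, 0, 1, 3]
After 7 (swap(8, 2)): [2, 6, 3, 4, 7, 8, 0, 1, 5]
After 8 (swap(7, 0)): [1, 6, 3, 4, 7, 8, 0, 2, 5]
After 9 (swap(0, 4)): [7, 6, 3, 4, 1, 8, 0, 2, 5]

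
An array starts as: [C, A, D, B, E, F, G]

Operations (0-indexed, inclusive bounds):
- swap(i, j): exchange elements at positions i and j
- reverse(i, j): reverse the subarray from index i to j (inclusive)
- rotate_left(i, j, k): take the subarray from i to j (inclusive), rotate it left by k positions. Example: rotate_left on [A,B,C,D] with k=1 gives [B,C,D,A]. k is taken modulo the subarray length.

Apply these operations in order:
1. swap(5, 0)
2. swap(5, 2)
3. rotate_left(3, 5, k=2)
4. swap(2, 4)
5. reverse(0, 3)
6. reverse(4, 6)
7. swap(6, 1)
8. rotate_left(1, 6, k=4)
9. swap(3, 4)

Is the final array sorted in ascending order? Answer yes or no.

After 1 (swap(5, 0)): [F, A, D, B, E, C, G]
After 2 (swap(5, 2)): [F, A, C, B, E, D, G]
After 3 (rotate_left(3, 5, k=2)): [F, A, C, D, B, E, G]
After 4 (swap(2, 4)): [F, A, B, D, C, E, G]
After 5 (reverse(0, 3)): [D, B, A, F, C, E, G]
After 6 (reverse(4, 6)): [D, B, A, F, G, E, C]
After 7 (swap(6, 1)): [D, C, A, F, G, E, B]
After 8 (rotate_left(1, 6, k=4)): [D, E, B, C, A, F, G]
After 9 (swap(3, 4)): [D, E, B, A, C, F, G]

Answer: no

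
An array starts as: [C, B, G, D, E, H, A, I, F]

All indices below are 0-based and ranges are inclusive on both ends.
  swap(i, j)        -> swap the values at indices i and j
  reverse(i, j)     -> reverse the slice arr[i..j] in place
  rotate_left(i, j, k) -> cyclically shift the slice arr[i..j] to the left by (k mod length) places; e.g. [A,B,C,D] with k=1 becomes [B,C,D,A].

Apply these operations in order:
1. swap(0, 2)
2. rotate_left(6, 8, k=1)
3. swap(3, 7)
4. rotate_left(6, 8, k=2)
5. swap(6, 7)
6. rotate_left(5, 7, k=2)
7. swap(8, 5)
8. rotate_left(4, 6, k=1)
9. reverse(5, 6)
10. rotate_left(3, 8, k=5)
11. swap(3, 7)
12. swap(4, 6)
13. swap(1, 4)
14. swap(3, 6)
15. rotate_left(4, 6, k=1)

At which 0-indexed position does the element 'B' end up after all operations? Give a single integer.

Answer: 6

Derivation:
After 1 (swap(0, 2)): [G, B, C, D, E, H, A, I, F]
After 2 (rotate_left(6, 8, k=1)): [G, B, C, D, E, H, I, F, A]
After 3 (swap(3, 7)): [G, B, C, F, E, H, I, D, A]
After 4 (rotate_left(6, 8, k=2)): [G, B, C, F, E, H, A, I, D]
After 5 (swap(6, 7)): [G, B, C, F, E, H, I, A, D]
After 6 (rotate_left(5, 7, k=2)): [G, B, C, F, E, A, H, I, D]
After 7 (swap(8, 5)): [G, B, C, F, E, D, H, I, A]
After 8 (rotate_left(4, 6, k=1)): [G, B, C, F, D, H, E, I, A]
After 9 (reverse(5, 6)): [G, B, C, F, D, E, H, I, A]
After 10 (rotate_left(3, 8, k=5)): [G, B, C, A, F, D, E, H, I]
After 11 (swap(3, 7)): [G, B, C, H, F, D, E, A, I]
After 12 (swap(4, 6)): [G, B, C, H, E, D, F, A, I]
After 13 (swap(1, 4)): [G, E, C, H, B, D, F, A, I]
After 14 (swap(3, 6)): [G, E, C, F, B, D, H, A, I]
After 15 (rotate_left(4, 6, k=1)): [G, E, C, F, D, H, B, A, I]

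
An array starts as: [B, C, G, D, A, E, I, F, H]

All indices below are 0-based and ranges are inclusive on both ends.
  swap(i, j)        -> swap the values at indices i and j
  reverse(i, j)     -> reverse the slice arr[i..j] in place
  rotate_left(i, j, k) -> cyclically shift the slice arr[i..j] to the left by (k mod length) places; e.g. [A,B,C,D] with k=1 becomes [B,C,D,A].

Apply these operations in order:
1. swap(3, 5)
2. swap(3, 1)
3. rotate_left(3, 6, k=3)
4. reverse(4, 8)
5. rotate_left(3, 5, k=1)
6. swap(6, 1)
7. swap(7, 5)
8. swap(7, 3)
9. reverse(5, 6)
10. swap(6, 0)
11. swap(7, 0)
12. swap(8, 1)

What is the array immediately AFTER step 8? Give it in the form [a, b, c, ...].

After 1 (swap(3, 5)): [B, C, G, E, A, D, I, F, H]
After 2 (swap(3, 1)): [B, E, G, C, A, D, I, F, H]
After 3 (rotate_left(3, 6, k=3)): [B, E, G, I, C, A, D, F, H]
After 4 (reverse(4, 8)): [B, E, G, I, H, F, D, A, C]
After 5 (rotate_left(3, 5, k=1)): [B, E, G, H, F, I, D, A, C]
After 6 (swap(6, 1)): [B, D, G, H, F, I, E, A, C]
After 7 (swap(7, 5)): [B, D, G, H, F, A, E, I, C]
After 8 (swap(7, 3)): [B, D, G, I, F, A, E, H, C]

Answer: [B, D, G, I, F, A, E, H, C]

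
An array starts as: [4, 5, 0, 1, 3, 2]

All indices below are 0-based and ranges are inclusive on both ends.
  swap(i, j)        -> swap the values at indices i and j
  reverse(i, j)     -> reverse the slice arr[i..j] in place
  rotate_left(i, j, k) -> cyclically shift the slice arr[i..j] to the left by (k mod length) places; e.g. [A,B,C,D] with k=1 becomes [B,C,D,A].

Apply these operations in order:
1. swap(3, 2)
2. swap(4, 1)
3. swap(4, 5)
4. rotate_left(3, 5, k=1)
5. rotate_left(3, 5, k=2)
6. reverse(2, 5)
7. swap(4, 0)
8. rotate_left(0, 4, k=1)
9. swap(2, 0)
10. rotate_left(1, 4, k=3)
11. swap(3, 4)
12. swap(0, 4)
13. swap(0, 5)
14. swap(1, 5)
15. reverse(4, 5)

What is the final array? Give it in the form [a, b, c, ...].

After 1 (swap(3, 2)): [4, 5, 1, 0, 3, 2]
After 2 (swap(4, 1)): [4, 3, 1, 0, 5, 2]
After 3 (swap(4, 5)): [4, 3, 1, 0, 2, 5]
After 4 (rotate_left(3, 5, k=1)): [4, 3, 1, 2, 5, 0]
After 5 (rotate_left(3, 5, k=2)): [4, 3, 1, 0, 2, 5]
After 6 (reverse(2, 5)): [4, 3, 5, 2, 0, 1]
After 7 (swap(4, 0)): [0, 3, 5, 2, 4, 1]
After 8 (rotate_left(0, 4, k=1)): [3, 5, 2, 4, 0, 1]
After 9 (swap(2, 0)): [2, 5, 3, 4, 0, 1]
After 10 (rotate_left(1, 4, k=3)): [2, 0, 5, 3, 4, 1]
After 11 (swap(3, 4)): [2, 0, 5, 4, 3, 1]
After 12 (swap(0, 4)): [3, 0, 5, 4, 2, 1]
After 13 (swap(0, 5)): [1, 0, 5, 4, 2, 3]
After 14 (swap(1, 5)): [1, 3, 5, 4, 2, 0]
After 15 (reverse(4, 5)): [1, 3, 5, 4, 0, 2]

Answer: [1, 3, 5, 4, 0, 2]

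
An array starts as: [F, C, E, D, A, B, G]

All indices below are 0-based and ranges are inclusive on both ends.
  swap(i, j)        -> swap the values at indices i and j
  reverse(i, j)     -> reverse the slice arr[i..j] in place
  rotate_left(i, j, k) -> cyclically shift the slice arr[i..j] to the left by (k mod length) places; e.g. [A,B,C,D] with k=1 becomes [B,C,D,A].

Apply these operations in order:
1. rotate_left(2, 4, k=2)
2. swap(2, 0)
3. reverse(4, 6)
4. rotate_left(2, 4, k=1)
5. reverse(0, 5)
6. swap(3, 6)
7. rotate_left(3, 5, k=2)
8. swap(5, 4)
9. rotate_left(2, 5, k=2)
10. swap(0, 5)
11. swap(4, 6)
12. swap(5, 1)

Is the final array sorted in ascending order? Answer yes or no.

Answer: yes

Derivation:
After 1 (rotate_left(2, 4, k=2)): [F, C, A, E, D, B, G]
After 2 (swap(2, 0)): [A, C, F, E, D, B, G]
After 3 (reverse(4, 6)): [A, C, F, E, G, B, D]
After 4 (rotate_left(2, 4, k=1)): [A, C, E, G, F, B, D]
After 5 (reverse(0, 5)): [B, F, G, E, C, A, D]
After 6 (swap(3, 6)): [B, F, G, D, C, A, E]
After 7 (rotate_left(3, 5, k=2)): [B, F, G, A, D, C, E]
After 8 (swap(5, 4)): [B, F, G, A, C, D, E]
After 9 (rotate_left(2, 5, k=2)): [B, F, C, D, G, A, E]
After 10 (swap(0, 5)): [A, F, C, D, G, B, E]
After 11 (swap(4, 6)): [A, F, C, D, E, B, G]
After 12 (swap(5, 1)): [A, B, C, D, E, F, G]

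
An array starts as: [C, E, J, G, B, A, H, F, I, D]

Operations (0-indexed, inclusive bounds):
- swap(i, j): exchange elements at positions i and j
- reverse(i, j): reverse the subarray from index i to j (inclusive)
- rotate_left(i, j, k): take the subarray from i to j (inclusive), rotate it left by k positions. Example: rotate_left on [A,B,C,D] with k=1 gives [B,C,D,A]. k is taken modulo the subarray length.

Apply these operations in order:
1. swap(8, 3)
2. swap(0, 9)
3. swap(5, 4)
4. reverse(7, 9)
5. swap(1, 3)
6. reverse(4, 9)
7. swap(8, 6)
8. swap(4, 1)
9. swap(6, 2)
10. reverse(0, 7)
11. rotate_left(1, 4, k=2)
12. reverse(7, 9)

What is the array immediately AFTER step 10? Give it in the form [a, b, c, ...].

After 1 (swap(8, 3)): [C, E, J, I, B, A, H, F, G, D]
After 2 (swap(0, 9)): [D, E, J, I, B, A, H, F, G, C]
After 3 (swap(5, 4)): [D, E, J, I, A, B, H, F, G, C]
After 4 (reverse(7, 9)): [D, E, J, I, A, B, H, C, G, F]
After 5 (swap(1, 3)): [D, I, J, E, A, B, H, C, G, F]
After 6 (reverse(4, 9)): [D, I, J, E, F, G, C, H, B, A]
After 7 (swap(8, 6)): [D, I, J, E, F, G, B, H, C, A]
After 8 (swap(4, 1)): [D, F, J, E, I, G, B, H, C, A]
After 9 (swap(6, 2)): [D, F, B, E, I, G, J, H, C, A]
After 10 (reverse(0, 7)): [H, J, G, I, E, B, F, D, C, A]

Answer: [H, J, G, I, E, B, F, D, C, A]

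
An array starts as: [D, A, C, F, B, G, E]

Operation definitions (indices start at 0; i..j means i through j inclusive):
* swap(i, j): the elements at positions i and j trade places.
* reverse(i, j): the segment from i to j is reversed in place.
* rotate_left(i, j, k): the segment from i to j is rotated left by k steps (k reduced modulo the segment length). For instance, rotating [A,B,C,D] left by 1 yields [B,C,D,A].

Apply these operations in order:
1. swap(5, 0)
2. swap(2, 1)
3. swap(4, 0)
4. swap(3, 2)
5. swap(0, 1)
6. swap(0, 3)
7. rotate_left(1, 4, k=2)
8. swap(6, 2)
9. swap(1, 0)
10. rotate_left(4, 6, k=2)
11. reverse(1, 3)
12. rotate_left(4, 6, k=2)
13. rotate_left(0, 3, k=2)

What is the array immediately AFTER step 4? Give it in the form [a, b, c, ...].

Answer: [B, C, F, A, G, D, E]

Derivation:
After 1 (swap(5, 0)): [G, A, C, F, B, D, E]
After 2 (swap(2, 1)): [G, C, A, F, B, D, E]
After 3 (swap(4, 0)): [B, C, A, F, G, D, E]
After 4 (swap(3, 2)): [B, C, F, A, G, D, E]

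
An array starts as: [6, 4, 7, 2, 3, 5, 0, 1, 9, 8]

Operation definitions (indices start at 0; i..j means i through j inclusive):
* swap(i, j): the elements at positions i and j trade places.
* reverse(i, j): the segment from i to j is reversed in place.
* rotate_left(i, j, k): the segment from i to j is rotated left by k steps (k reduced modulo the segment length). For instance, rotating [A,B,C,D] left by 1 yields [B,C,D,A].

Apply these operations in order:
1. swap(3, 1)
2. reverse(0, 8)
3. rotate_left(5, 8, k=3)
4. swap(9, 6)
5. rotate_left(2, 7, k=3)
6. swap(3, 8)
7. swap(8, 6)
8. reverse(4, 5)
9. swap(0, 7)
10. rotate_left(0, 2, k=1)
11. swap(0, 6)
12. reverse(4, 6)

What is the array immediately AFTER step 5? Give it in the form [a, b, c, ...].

Answer: [9, 1, 6, 8, 7, 0, 5, 3, 2, 4]

Derivation:
After 1 (swap(3, 1)): [6, 2, 7, 4, 3, 5, 0, 1, 9, 8]
After 2 (reverse(0, 8)): [9, 1, 0, 5, 3, 4, 7, 2, 6, 8]
After 3 (rotate_left(5, 8, k=3)): [9, 1, 0, 5, 3, 6, 4, 7, 2, 8]
After 4 (swap(9, 6)): [9, 1, 0, 5, 3, 6, 8, 7, 2, 4]
After 5 (rotate_left(2, 7, k=3)): [9, 1, 6, 8, 7, 0, 5, 3, 2, 4]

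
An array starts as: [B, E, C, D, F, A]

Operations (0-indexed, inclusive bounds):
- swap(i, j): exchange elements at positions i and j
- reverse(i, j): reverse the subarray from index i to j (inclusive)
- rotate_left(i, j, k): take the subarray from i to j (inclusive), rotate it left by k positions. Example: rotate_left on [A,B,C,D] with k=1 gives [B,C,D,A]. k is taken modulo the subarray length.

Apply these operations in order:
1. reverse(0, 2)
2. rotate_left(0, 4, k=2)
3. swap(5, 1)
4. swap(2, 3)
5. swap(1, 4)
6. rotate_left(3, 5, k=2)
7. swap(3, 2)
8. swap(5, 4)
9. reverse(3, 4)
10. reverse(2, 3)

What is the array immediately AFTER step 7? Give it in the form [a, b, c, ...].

Answer: [B, E, D, C, F, A]

Derivation:
After 1 (reverse(0, 2)): [C, E, B, D, F, A]
After 2 (rotate_left(0, 4, k=2)): [B, D, F, C, E, A]
After 3 (swap(5, 1)): [B, A, F, C, E, D]
After 4 (swap(2, 3)): [B, A, C, F, E, D]
After 5 (swap(1, 4)): [B, E, C, F, A, D]
After 6 (rotate_left(3, 5, k=2)): [B, E, C, D, F, A]
After 7 (swap(3, 2)): [B, E, D, C, F, A]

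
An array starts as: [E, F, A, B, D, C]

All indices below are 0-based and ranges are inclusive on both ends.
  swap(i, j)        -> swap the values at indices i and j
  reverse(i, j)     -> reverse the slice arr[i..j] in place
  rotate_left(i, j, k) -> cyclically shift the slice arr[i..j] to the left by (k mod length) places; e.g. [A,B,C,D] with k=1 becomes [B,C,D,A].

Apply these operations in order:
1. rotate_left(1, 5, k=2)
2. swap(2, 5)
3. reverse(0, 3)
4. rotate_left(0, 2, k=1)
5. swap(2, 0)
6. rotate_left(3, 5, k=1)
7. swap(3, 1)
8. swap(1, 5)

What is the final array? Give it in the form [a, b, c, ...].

Answer: [C, E, A, B, D, F]

Derivation:
After 1 (rotate_left(1, 5, k=2)): [E, B, D, C, F, A]
After 2 (swap(2, 5)): [E, B, A, C, F, D]
After 3 (reverse(0, 3)): [C, A, B, E, F, D]
After 4 (rotate_left(0, 2, k=1)): [A, B, C, E, F, D]
After 5 (swap(2, 0)): [C, B, A, E, F, D]
After 6 (rotate_left(3, 5, k=1)): [C, B, A, F, D, E]
After 7 (swap(3, 1)): [C, F, A, B, D, E]
After 8 (swap(1, 5)): [C, E, A, B, D, F]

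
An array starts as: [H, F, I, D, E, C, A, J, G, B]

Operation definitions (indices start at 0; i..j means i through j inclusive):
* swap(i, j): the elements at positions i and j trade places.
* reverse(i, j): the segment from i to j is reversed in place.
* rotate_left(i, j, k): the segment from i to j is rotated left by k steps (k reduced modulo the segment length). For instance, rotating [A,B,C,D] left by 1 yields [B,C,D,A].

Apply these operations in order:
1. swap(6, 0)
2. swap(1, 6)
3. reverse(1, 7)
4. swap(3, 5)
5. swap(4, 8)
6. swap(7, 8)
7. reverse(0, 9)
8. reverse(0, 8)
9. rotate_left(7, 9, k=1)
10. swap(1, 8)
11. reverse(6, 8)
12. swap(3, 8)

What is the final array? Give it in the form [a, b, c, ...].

After 1 (swap(6, 0)): [A, F, I, D, E, C, H, J, G, B]
After 2 (swap(1, 6)): [A, H, I, D, E, C, F, J, G, B]
After 3 (reverse(1, 7)): [A, J, F, C, E, D, I, H, G, B]
After 4 (swap(3, 5)): [A, J, F, D, E, C, I, H, G, B]
After 5 (swap(4, 8)): [A, J, F, D, G, C, I, H, E, B]
After 6 (swap(7, 8)): [A, J, F, D, G, C, I, E, H, B]
After 7 (reverse(0, 9)): [B, H, E, I, C, G, D, F, J, A]
After 8 (reverse(0, 8)): [J, F, D, G, C, I, E, H, B, A]
After 9 (rotate_left(7, 9, k=1)): [J, F, D, G, C, I, E, B, A, H]
After 10 (swap(1, 8)): [J, A, D, G, C, I, E, B, F, H]
After 11 (reverse(6, 8)): [J, A, D, G, C, I, F, B, E, H]
After 12 (swap(3, 8)): [J, A, D, E, C, I, F, B, G, H]

Answer: [J, A, D, E, C, I, F, B, G, H]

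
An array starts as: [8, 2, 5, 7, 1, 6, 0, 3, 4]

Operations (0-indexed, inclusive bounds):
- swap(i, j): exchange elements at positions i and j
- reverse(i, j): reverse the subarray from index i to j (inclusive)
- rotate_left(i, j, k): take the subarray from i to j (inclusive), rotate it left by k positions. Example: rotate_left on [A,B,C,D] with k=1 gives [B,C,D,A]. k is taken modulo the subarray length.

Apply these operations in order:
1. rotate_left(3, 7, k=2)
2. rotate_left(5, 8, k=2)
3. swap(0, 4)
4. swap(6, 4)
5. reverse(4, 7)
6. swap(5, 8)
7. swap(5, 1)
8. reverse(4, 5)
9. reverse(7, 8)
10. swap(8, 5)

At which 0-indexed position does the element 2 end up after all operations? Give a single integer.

After 1 (rotate_left(3, 7, k=2)): [8, 2, 5, 6, 0, 3, 7, 1, 4]
After 2 (rotate_left(5, 8, k=2)): [8, 2, 5, 6, 0, 1, 4, 3, 7]
After 3 (swap(0, 4)): [0, 2, 5, 6, 8, 1, 4, 3, 7]
After 4 (swap(6, 4)): [0, 2, 5, 6, 4, 1, 8, 3, 7]
After 5 (reverse(4, 7)): [0, 2, 5, 6, 3, 8, 1, 4, 7]
After 6 (swap(5, 8)): [0, 2, 5, 6, 3, 7, 1, 4, 8]
After 7 (swap(5, 1)): [0, 7, 5, 6, 3, 2, 1, 4, 8]
After 8 (reverse(4, 5)): [0, 7, 5, 6, 2, 3, 1, 4, 8]
After 9 (reverse(7, 8)): [0, 7, 5, 6, 2, 3, 1, 8, 4]
After 10 (swap(8, 5)): [0, 7, 5, 6, 2, 4, 1, 8, 3]

Answer: 4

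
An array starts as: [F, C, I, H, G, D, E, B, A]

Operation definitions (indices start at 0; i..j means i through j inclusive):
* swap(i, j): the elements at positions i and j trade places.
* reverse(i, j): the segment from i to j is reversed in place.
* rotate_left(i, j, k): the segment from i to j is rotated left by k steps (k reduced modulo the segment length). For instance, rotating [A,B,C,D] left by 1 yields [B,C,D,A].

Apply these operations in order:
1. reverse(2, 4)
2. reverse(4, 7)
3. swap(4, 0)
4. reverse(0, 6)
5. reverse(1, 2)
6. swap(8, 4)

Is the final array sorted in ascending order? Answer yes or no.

After 1 (reverse(2, 4)): [F, C, G, H, I, D, E, B, A]
After 2 (reverse(4, 7)): [F, C, G, H, B, E, D, I, A]
After 3 (swap(4, 0)): [B, C, G, H, F, E, D, I, A]
After 4 (reverse(0, 6)): [D, E, F, H, G, C, B, I, A]
After 5 (reverse(1, 2)): [D, F, E, H, G, C, B, I, A]
After 6 (swap(8, 4)): [D, F, E, H, A, C, B, I, G]

Answer: no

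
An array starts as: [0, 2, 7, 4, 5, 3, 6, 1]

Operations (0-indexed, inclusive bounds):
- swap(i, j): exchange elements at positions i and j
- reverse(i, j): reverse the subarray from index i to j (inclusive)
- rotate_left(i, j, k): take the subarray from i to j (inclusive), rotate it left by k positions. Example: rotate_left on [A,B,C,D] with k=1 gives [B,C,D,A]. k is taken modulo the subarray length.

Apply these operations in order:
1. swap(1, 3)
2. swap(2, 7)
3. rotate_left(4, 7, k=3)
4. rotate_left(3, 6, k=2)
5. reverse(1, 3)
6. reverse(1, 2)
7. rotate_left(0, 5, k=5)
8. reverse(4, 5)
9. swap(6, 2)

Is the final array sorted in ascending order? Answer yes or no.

Answer: no

Derivation:
After 1 (swap(1, 3)): [0, 4, 7, 2, 5, 3, 6, 1]
After 2 (swap(2, 7)): [0, 4, 1, 2, 5, 3, 6, 7]
After 3 (rotate_left(4, 7, k=3)): [0, 4, 1, 2, 7, 5, 3, 6]
After 4 (rotate_left(3, 6, k=2)): [0, 4, 1, 5, 3, 2, 7, 6]
After 5 (reverse(1, 3)): [0, 5, 1, 4, 3, 2, 7, 6]
After 6 (reverse(1, 2)): [0, 1, 5, 4, 3, 2, 7, 6]
After 7 (rotate_left(0, 5, k=5)): [2, 0, 1, 5, 4, 3, 7, 6]
After 8 (reverse(4, 5)): [2, 0, 1, 5, 3, 4, 7, 6]
After 9 (swap(6, 2)): [2, 0, 7, 5, 3, 4, 1, 6]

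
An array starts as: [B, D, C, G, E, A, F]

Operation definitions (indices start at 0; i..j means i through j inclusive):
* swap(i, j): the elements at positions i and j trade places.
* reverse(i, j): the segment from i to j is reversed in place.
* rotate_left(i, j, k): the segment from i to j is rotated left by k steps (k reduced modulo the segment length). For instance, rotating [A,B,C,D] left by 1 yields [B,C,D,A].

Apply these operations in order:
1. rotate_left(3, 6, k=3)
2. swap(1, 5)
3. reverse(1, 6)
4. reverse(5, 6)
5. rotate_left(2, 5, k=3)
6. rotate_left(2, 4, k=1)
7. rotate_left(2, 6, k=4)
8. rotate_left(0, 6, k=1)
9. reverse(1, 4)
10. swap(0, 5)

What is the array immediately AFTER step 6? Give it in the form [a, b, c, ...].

Answer: [B, A, D, G, E, F, C]

Derivation:
After 1 (rotate_left(3, 6, k=3)): [B, D, C, F, G, E, A]
After 2 (swap(1, 5)): [B, E, C, F, G, D, A]
After 3 (reverse(1, 6)): [B, A, D, G, F, C, E]
After 4 (reverse(5, 6)): [B, A, D, G, F, E, C]
After 5 (rotate_left(2, 5, k=3)): [B, A, E, D, G, F, C]
After 6 (rotate_left(2, 4, k=1)): [B, A, D, G, E, F, C]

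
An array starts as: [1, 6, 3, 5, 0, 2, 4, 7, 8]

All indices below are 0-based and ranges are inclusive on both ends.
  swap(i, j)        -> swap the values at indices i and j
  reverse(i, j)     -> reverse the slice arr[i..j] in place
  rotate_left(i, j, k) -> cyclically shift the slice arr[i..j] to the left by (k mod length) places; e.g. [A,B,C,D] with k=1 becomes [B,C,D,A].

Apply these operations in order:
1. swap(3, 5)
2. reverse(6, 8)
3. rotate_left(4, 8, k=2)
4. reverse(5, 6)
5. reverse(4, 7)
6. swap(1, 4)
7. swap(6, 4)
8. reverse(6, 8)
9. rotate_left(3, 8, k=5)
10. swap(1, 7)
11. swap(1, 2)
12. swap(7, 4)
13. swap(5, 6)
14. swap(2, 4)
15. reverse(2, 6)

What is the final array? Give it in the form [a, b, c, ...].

After 1 (swap(3, 5)): [1, 6, 3, 2, 0, 5, 4, 7, 8]
After 2 (reverse(6, 8)): [1, 6, 3, 2, 0, 5, 8, 7, 4]
After 3 (rotate_left(4, 8, k=2)): [1, 6, 3, 2, 8, 7, 4, 0, 5]
After 4 (reverse(5, 6)): [1, 6, 3, 2, 8, 4, 7, 0, 5]
After 5 (reverse(4, 7)): [1, 6, 3, 2, 0, 7, 4, 8, 5]
After 6 (swap(1, 4)): [1, 0, 3, 2, 6, 7, 4, 8, 5]
After 7 (swap(6, 4)): [1, 0, 3, 2, 4, 7, 6, 8, 5]
After 8 (reverse(6, 8)): [1, 0, 3, 2, 4, 7, 5, 8, 6]
After 9 (rotate_left(3, 8, k=5)): [1, 0, 3, 6, 2, 4, 7, 5, 8]
After 10 (swap(1, 7)): [1, 5, 3, 6, 2, 4, 7, 0, 8]
After 11 (swap(1, 2)): [1, 3, 5, 6, 2, 4, 7, 0, 8]
After 12 (swap(7, 4)): [1, 3, 5, 6, 0, 4, 7, 2, 8]
After 13 (swap(5, 6)): [1, 3, 5, 6, 0, 7, 4, 2, 8]
After 14 (swap(2, 4)): [1, 3, 0, 6, 5, 7, 4, 2, 8]
After 15 (reverse(2, 6)): [1, 3, 4, 7, 5, 6, 0, 2, 8]

Answer: [1, 3, 4, 7, 5, 6, 0, 2, 8]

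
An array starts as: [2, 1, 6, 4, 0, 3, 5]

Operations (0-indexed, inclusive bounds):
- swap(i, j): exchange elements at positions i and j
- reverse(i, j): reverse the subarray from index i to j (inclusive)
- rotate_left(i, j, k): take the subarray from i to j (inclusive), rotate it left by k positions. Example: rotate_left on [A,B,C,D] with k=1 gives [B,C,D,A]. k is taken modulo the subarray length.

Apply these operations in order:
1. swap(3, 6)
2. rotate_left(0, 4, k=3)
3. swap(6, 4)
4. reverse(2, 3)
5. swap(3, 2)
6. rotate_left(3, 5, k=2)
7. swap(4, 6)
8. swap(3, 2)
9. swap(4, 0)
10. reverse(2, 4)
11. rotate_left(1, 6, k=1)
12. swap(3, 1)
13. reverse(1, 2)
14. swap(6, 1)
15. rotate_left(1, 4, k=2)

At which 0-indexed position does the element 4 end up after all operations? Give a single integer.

Answer: 2

Derivation:
After 1 (swap(3, 6)): [2, 1, 6, 5, 0, 3, 4]
After 2 (rotate_left(0, 4, k=3)): [5, 0, 2, 1, 6, 3, 4]
After 3 (swap(6, 4)): [5, 0, 2, 1, 4, 3, 6]
After 4 (reverse(2, 3)): [5, 0, 1, 2, 4, 3, 6]
After 5 (swap(3, 2)): [5, 0, 2, 1, 4, 3, 6]
After 6 (rotate_left(3, 5, k=2)): [5, 0, 2, 3, 1, 4, 6]
After 7 (swap(4, 6)): [5, 0, 2, 3, 6, 4, 1]
After 8 (swap(3, 2)): [5, 0, 3, 2, 6, 4, 1]
After 9 (swap(4, 0)): [6, 0, 3, 2, 5, 4, 1]
After 10 (reverse(2, 4)): [6, 0, 5, 2, 3, 4, 1]
After 11 (rotate_left(1, 6, k=1)): [6, 5, 2, 3, 4, 1, 0]
After 12 (swap(3, 1)): [6, 3, 2, 5, 4, 1, 0]
After 13 (reverse(1, 2)): [6, 2, 3, 5, 4, 1, 0]
After 14 (swap(6, 1)): [6, 0, 3, 5, 4, 1, 2]
After 15 (rotate_left(1, 4, k=2)): [6, 5, 4, 0, 3, 1, 2]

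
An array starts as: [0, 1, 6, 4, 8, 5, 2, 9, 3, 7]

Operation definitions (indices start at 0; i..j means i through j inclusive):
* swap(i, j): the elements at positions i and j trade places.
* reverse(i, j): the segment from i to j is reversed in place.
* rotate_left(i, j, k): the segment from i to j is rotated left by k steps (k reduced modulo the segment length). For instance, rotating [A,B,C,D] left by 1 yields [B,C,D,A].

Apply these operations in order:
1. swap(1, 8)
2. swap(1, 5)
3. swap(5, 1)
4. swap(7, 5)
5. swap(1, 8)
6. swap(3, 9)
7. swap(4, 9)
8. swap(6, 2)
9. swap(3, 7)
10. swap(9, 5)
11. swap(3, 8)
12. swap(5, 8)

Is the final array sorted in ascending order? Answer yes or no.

Answer: yes

Derivation:
After 1 (swap(1, 8)): [0, 3, 6, 4, 8, 5, 2, 9, 1, 7]
After 2 (swap(1, 5)): [0, 5, 6, 4, 8, 3, 2, 9, 1, 7]
After 3 (swap(5, 1)): [0, 3, 6, 4, 8, 5, 2, 9, 1, 7]
After 4 (swap(7, 5)): [0, 3, 6, 4, 8, 9, 2, 5, 1, 7]
After 5 (swap(1, 8)): [0, 1, 6, 4, 8, 9, 2, 5, 3, 7]
After 6 (swap(3, 9)): [0, 1, 6, 7, 8, 9, 2, 5, 3, 4]
After 7 (swap(4, 9)): [0, 1, 6, 7, 4, 9, 2, 5, 3, 8]
After 8 (swap(6, 2)): [0, 1, 2, 7, 4, 9, 6, 5, 3, 8]
After 9 (swap(3, 7)): [0, 1, 2, 5, 4, 9, 6, 7, 3, 8]
After 10 (swap(9, 5)): [0, 1, 2, 5, 4, 8, 6, 7, 3, 9]
After 11 (swap(3, 8)): [0, 1, 2, 3, 4, 8, 6, 7, 5, 9]
After 12 (swap(5, 8)): [0, 1, 2, 3, 4, 5, 6, 7, 8, 9]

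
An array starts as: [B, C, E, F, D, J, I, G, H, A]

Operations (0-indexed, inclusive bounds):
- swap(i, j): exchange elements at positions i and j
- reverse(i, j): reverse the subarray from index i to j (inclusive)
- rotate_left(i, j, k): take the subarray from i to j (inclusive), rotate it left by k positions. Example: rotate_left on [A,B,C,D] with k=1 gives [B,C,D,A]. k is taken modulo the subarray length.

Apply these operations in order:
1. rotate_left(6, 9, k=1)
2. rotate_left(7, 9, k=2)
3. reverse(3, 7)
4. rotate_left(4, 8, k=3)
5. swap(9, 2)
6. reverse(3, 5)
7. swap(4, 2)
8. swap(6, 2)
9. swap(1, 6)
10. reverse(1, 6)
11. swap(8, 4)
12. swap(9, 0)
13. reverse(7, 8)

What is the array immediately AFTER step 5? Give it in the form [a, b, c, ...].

After 1 (rotate_left(6, 9, k=1)): [B, C, E, F, D, J, G, H, A, I]
After 2 (rotate_left(7, 9, k=2)): [B, C, E, F, D, J, G, I, H, A]
After 3 (reverse(3, 7)): [B, C, E, I, G, J, D, F, H, A]
After 4 (rotate_left(4, 8, k=3)): [B, C, E, I, F, H, G, J, D, A]
After 5 (swap(9, 2)): [B, C, A, I, F, H, G, J, D, E]

Answer: [B, C, A, I, F, H, G, J, D, E]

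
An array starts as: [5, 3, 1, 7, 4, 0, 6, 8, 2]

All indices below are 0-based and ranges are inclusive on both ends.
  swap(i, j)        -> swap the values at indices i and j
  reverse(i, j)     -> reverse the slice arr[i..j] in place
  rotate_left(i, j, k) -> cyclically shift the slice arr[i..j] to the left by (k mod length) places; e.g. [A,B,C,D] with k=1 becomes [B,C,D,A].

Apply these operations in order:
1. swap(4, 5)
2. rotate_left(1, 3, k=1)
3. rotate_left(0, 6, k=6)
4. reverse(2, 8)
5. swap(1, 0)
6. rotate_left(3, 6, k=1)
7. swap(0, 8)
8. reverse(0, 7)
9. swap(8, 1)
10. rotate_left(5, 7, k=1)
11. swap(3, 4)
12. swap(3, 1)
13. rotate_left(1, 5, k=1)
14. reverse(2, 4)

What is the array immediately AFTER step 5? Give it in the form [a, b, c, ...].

Answer: [5, 6, 2, 8, 4, 0, 3, 7, 1]

Derivation:
After 1 (swap(4, 5)): [5, 3, 1, 7, 0, 4, 6, 8, 2]
After 2 (rotate_left(1, 3, k=1)): [5, 1, 7, 3, 0, 4, 6, 8, 2]
After 3 (rotate_left(0, 6, k=6)): [6, 5, 1, 7, 3, 0, 4, 8, 2]
After 4 (reverse(2, 8)): [6, 5, 2, 8, 4, 0, 3, 7, 1]
After 5 (swap(1, 0)): [5, 6, 2, 8, 4, 0, 3, 7, 1]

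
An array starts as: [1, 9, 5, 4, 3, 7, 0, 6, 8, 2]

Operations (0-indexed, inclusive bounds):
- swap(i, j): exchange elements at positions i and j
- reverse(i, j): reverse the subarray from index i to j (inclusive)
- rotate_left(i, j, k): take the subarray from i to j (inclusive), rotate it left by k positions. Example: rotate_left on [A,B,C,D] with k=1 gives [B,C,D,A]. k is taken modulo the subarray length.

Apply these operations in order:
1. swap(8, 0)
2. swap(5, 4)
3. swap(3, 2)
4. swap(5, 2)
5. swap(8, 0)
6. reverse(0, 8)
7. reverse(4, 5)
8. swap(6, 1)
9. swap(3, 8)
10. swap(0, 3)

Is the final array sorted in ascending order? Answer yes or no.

After 1 (swap(8, 0)): [8, 9, 5, 4, 3, 7, 0, 6, 1, 2]
After 2 (swap(5, 4)): [8, 9, 5, 4, 7, 3, 0, 6, 1, 2]
After 3 (swap(3, 2)): [8, 9, 4, 5, 7, 3, 0, 6, 1, 2]
After 4 (swap(5, 2)): [8, 9, 3, 5, 7, 4, 0, 6, 1, 2]
After 5 (swap(8, 0)): [1, 9, 3, 5, 7, 4, 0, 6, 8, 2]
After 6 (reverse(0, 8)): [8, 6, 0, 4, 7, 5, 3, 9, 1, 2]
After 7 (reverse(4, 5)): [8, 6, 0, 4, 5, 7, 3, 9, 1, 2]
After 8 (swap(6, 1)): [8, 3, 0, 4, 5, 7, 6, 9, 1, 2]
After 9 (swap(3, 8)): [8, 3, 0, 1, 5, 7, 6, 9, 4, 2]
After 10 (swap(0, 3)): [1, 3, 0, 8, 5, 7, 6, 9, 4, 2]

Answer: no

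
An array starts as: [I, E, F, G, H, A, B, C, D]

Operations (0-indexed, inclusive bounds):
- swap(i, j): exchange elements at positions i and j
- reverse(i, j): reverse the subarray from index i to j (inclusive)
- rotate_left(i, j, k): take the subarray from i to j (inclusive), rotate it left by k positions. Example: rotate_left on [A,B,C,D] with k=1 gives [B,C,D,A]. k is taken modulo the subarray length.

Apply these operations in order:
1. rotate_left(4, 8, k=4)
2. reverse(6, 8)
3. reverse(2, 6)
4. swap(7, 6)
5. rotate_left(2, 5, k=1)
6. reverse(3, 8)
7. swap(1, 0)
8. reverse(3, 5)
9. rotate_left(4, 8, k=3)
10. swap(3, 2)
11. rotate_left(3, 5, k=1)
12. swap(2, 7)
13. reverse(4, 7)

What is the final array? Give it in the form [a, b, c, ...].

Answer: [E, I, A, G, B, F, H, D, C]

Derivation:
After 1 (rotate_left(4, 8, k=4)): [I, E, F, G, D, H, A, B, C]
After 2 (reverse(6, 8)): [I, E, F, G, D, H, C, B, A]
After 3 (reverse(2, 6)): [I, E, C, H, D, G, F, B, A]
After 4 (swap(7, 6)): [I, E, C, H, D, G, B, F, A]
After 5 (rotate_left(2, 5, k=1)): [I, E, H, D, G, C, B, F, A]
After 6 (reverse(3, 8)): [I, E, H, A, F, B, C, G, D]
After 7 (swap(1, 0)): [E, I, H, A, F, B, C, G, D]
After 8 (reverse(3, 5)): [E, I, H, B, F, A, C, G, D]
After 9 (rotate_left(4, 8, k=3)): [E, I, H, B, G, D, F, A, C]
After 10 (swap(3, 2)): [E, I, B, H, G, D, F, A, C]
After 11 (rotate_left(3, 5, k=1)): [E, I, B, G, D, H, F, A, C]
After 12 (swap(2, 7)): [E, I, A, G, D, H, F, B, C]
After 13 (reverse(4, 7)): [E, I, A, G, B, F, H, D, C]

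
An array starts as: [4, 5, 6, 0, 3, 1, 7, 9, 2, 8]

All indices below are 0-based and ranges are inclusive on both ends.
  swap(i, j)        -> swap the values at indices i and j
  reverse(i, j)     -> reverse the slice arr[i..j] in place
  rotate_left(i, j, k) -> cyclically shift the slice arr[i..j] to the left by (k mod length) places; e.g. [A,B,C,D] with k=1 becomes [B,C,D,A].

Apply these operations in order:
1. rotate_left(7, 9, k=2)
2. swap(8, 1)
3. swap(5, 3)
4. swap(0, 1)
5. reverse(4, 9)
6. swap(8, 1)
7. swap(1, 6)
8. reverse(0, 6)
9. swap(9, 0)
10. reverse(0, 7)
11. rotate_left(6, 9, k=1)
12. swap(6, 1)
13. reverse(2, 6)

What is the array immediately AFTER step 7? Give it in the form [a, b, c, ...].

After 1 (rotate_left(7, 9, k=2)): [4, 5, 6, 0, 3, 1, 7, 8, 9, 2]
After 2 (swap(8, 1)): [4, 9, 6, 0, 3, 1, 7, 8, 5, 2]
After 3 (swap(5, 3)): [4, 9, 6, 1, 3, 0, 7, 8, 5, 2]
After 4 (swap(0, 1)): [9, 4, 6, 1, 3, 0, 7, 8, 5, 2]
After 5 (reverse(4, 9)): [9, 4, 6, 1, 2, 5, 8, 7, 0, 3]
After 6 (swap(8, 1)): [9, 0, 6, 1, 2, 5, 8, 7, 4, 3]
After 7 (swap(1, 6)): [9, 8, 6, 1, 2, 5, 0, 7, 4, 3]

Answer: [9, 8, 6, 1, 2, 5, 0, 7, 4, 3]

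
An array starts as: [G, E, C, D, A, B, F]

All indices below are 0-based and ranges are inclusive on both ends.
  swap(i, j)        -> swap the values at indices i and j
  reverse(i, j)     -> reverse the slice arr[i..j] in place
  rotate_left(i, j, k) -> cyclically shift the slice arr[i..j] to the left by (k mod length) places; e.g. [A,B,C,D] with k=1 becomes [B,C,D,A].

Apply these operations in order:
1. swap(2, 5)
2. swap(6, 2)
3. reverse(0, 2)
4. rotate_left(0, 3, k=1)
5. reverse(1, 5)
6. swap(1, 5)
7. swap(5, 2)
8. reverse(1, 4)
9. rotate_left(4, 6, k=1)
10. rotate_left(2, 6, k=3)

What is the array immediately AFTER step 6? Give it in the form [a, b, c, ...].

After 1 (swap(2, 5)): [G, E, B, D, A, C, F]
After 2 (swap(6, 2)): [G, E, F, D, A, C, B]
After 3 (reverse(0, 2)): [F, E, G, D, A, C, B]
After 4 (rotate_left(0, 3, k=1)): [E, G, D, F, A, C, B]
After 5 (reverse(1, 5)): [E, C, A, F, D, G, B]
After 6 (swap(1, 5)): [E, G, A, F, D, C, B]

Answer: [E, G, A, F, D, C, B]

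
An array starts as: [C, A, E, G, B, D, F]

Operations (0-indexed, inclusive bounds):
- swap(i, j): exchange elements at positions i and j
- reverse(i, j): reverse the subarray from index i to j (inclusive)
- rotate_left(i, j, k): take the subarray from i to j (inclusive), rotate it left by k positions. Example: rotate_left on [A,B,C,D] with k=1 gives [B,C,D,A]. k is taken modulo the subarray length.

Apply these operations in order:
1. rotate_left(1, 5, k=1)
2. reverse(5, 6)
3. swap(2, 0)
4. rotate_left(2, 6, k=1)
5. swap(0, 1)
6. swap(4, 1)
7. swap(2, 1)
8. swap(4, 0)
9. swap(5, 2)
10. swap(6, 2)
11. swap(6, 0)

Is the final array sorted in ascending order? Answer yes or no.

After 1 (rotate_left(1, 5, k=1)): [C, E, G, B, D, A, F]
After 2 (reverse(5, 6)): [C, E, G, B, D, F, A]
After 3 (swap(2, 0)): [G, E, C, B, D, F, A]
After 4 (rotate_left(2, 6, k=1)): [G, E, B, D, F, A, C]
After 5 (swap(0, 1)): [E, G, B, D, F, A, C]
After 6 (swap(4, 1)): [E, F, B, D, G, A, C]
After 7 (swap(2, 1)): [E, B, F, D, G, A, C]
After 8 (swap(4, 0)): [G, B, F, D, E, A, C]
After 9 (swap(5, 2)): [G, B, A, D, E, F, C]
After 10 (swap(6, 2)): [G, B, C, D, E, F, A]
After 11 (swap(6, 0)): [A, B, C, D, E, F, G]

Answer: yes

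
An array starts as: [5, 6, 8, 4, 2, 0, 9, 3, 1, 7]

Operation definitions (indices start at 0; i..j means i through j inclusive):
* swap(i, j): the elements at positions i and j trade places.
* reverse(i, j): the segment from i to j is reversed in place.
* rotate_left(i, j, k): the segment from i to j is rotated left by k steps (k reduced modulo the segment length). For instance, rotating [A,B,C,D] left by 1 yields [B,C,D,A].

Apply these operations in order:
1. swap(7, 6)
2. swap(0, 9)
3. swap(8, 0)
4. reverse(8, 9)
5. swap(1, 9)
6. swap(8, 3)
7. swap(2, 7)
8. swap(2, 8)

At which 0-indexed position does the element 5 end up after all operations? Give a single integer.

After 1 (swap(7, 6)): [5, 6, 8, 4, 2, 0, 3, 9, 1, 7]
After 2 (swap(0, 9)): [7, 6, 8, 4, 2, 0, 3, 9, 1, 5]
After 3 (swap(8, 0)): [1, 6, 8, 4, 2, 0, 3, 9, 7, 5]
After 4 (reverse(8, 9)): [1, 6, 8, 4, 2, 0, 3, 9, 5, 7]
After 5 (swap(1, 9)): [1, 7, 8, 4, 2, 0, 3, 9, 5, 6]
After 6 (swap(8, 3)): [1, 7, 8, 5, 2, 0, 3, 9, 4, 6]
After 7 (swap(2, 7)): [1, 7, 9, 5, 2, 0, 3, 8, 4, 6]
After 8 (swap(2, 8)): [1, 7, 4, 5, 2, 0, 3, 8, 9, 6]

Answer: 3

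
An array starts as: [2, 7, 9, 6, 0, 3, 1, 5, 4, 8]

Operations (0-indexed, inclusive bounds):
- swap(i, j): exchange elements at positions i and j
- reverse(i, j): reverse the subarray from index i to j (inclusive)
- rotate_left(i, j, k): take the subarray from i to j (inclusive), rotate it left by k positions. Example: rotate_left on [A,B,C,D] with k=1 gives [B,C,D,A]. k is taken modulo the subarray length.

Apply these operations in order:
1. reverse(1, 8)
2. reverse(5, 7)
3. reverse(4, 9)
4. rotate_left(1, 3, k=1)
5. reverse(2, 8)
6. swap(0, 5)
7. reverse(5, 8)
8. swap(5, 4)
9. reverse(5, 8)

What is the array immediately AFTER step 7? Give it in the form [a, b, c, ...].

Answer: [7, 5, 9, 6, 0, 1, 4, 8, 2, 3]

Derivation:
After 1 (reverse(1, 8)): [2, 4, 5, 1, 3, 0, 6, 9, 7, 8]
After 2 (reverse(5, 7)): [2, 4, 5, 1, 3, 9, 6, 0, 7, 8]
After 3 (reverse(4, 9)): [2, 4, 5, 1, 8, 7, 0, 6, 9, 3]
After 4 (rotate_left(1, 3, k=1)): [2, 5, 1, 4, 8, 7, 0, 6, 9, 3]
After 5 (reverse(2, 8)): [2, 5, 9, 6, 0, 7, 8, 4, 1, 3]
After 6 (swap(0, 5)): [7, 5, 9, 6, 0, 2, 8, 4, 1, 3]
After 7 (reverse(5, 8)): [7, 5, 9, 6, 0, 1, 4, 8, 2, 3]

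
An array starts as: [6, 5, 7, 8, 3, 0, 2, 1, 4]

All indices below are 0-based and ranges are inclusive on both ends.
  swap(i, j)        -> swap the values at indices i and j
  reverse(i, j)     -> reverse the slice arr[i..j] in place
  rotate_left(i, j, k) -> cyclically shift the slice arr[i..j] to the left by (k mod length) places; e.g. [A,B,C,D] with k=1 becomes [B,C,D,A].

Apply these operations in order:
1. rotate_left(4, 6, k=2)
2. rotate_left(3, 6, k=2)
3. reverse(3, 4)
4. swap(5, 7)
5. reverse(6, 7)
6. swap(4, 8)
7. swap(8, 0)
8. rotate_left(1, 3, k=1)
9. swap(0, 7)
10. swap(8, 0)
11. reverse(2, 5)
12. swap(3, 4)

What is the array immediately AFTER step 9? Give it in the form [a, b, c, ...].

Answer: [2, 7, 0, 5, 4, 1, 8, 3, 6]

Derivation:
After 1 (rotate_left(4, 6, k=2)): [6, 5, 7, 8, 2, 3, 0, 1, 4]
After 2 (rotate_left(3, 6, k=2)): [6, 5, 7, 3, 0, 8, 2, 1, 4]
After 3 (reverse(3, 4)): [6, 5, 7, 0, 3, 8, 2, 1, 4]
After 4 (swap(5, 7)): [6, 5, 7, 0, 3, 1, 2, 8, 4]
After 5 (reverse(6, 7)): [6, 5, 7, 0, 3, 1, 8, 2, 4]
After 6 (swap(4, 8)): [6, 5, 7, 0, 4, 1, 8, 2, 3]
After 7 (swap(8, 0)): [3, 5, 7, 0, 4, 1, 8, 2, 6]
After 8 (rotate_left(1, 3, k=1)): [3, 7, 0, 5, 4, 1, 8, 2, 6]
After 9 (swap(0, 7)): [2, 7, 0, 5, 4, 1, 8, 3, 6]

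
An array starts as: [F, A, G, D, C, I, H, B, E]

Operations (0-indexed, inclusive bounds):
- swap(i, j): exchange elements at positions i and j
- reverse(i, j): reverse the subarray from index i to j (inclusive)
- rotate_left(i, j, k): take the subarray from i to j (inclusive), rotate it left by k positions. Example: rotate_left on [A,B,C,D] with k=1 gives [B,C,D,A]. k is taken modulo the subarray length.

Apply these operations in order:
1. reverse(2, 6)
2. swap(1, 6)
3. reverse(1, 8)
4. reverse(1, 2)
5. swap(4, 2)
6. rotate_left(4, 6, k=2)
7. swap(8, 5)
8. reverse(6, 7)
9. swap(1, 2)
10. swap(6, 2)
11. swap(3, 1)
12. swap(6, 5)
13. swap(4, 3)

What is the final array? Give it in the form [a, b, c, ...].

After 1 (reverse(2, 6)): [F, A, H, I, C, D, G, B, E]
After 2 (swap(1, 6)): [F, G, H, I, C, D, A, B, E]
After 3 (reverse(1, 8)): [F, E, B, A, D, C, I, H, G]
After 4 (reverse(1, 2)): [F, B, E, A, D, C, I, H, G]
After 5 (swap(4, 2)): [F, B, D, A, E, C, I, H, G]
After 6 (rotate_left(4, 6, k=2)): [F, B, D, A, I, E, C, H, G]
After 7 (swap(8, 5)): [F, B, D, A, I, G, C, H, E]
After 8 (reverse(6, 7)): [F, B, D, A, I, G, H, C, E]
After 9 (swap(1, 2)): [F, D, B, A, I, G, H, C, E]
After 10 (swap(6, 2)): [F, D, H, A, I, G, B, C, E]
After 11 (swap(3, 1)): [F, A, H, D, I, G, B, C, E]
After 12 (swap(6, 5)): [F, A, H, D, I, B, G, C, E]
After 13 (swap(4, 3)): [F, A, H, I, D, B, G, C, E]

Answer: [F, A, H, I, D, B, G, C, E]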